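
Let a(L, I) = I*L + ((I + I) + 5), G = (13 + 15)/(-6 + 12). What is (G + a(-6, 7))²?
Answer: 3025/9 ≈ 336.11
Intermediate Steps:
G = 14/3 (G = 28/6 = 28*(⅙) = 14/3 ≈ 4.6667)
a(L, I) = 5 + 2*I + I*L (a(L, I) = I*L + (2*I + 5) = I*L + (5 + 2*I) = 5 + 2*I + I*L)
(G + a(-6, 7))² = (14/3 + (5 + 2*7 + 7*(-6)))² = (14/3 + (5 + 14 - 42))² = (14/3 - 23)² = (-55/3)² = 3025/9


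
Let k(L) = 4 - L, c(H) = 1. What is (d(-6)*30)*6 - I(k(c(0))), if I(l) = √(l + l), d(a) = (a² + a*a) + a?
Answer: 11880 - √6 ≈ 11878.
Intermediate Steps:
d(a) = a + 2*a² (d(a) = (a² + a²) + a = 2*a² + a = a + 2*a²)
I(l) = √2*√l (I(l) = √(2*l) = √2*√l)
(d(-6)*30)*6 - I(k(c(0))) = (-6*(1 + 2*(-6))*30)*6 - √2*√(4 - 1*1) = (-6*(1 - 12)*30)*6 - √2*√(4 - 1) = (-6*(-11)*30)*6 - √2*√3 = (66*30)*6 - √6 = 1980*6 - √6 = 11880 - √6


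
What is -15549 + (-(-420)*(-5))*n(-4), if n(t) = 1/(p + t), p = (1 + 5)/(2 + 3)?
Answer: -14799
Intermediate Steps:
p = 6/5 ≈ 1.2000
n(t) = 1/(6/5 + t)
-15549 + (-(-420)*(-5))*n(-4) = -15549 + (-(-420)*(-5))*(5/(6 + 5*(-4))) = -15549 + (-70*30)*(5/(6 - 20)) = -15549 - 10500/(-14) = -15549 - 10500*(-1)/14 = -15549 - 2100*(-5/14) = -15549 + 750 = -14799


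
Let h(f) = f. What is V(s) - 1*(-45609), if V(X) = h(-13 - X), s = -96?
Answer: 45692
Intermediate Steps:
V(X) = -13 - X
V(s) - 1*(-45609) = (-13 - 1*(-96)) - 1*(-45609) = (-13 + 96) + 45609 = 83 + 45609 = 45692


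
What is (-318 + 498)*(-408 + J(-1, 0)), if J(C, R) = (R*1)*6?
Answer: -73440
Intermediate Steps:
J(C, R) = 6*R (J(C, R) = R*6 = 6*R)
(-318 + 498)*(-408 + J(-1, 0)) = (-318 + 498)*(-408 + 6*0) = 180*(-408 + 0) = 180*(-408) = -73440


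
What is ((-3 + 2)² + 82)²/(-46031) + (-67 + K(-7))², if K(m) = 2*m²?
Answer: 44228902/46031 ≈ 960.85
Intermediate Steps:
((-3 + 2)² + 82)²/(-46031) + (-67 + K(-7))² = ((-3 + 2)² + 82)²/(-46031) + (-67 + 2*(-7)²)² = ((-1)² + 82)²*(-1/46031) + (-67 + 2*49)² = (1 + 82)²*(-1/46031) + (-67 + 98)² = 83²*(-1/46031) + 31² = 6889*(-1/46031) + 961 = -6889/46031 + 961 = 44228902/46031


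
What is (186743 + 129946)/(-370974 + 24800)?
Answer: -316689/346174 ≈ -0.91483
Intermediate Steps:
(186743 + 129946)/(-370974 + 24800) = 316689/(-346174) = 316689*(-1/346174) = -316689/346174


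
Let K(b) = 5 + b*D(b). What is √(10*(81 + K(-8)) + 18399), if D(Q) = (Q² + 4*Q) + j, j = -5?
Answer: √17099 ≈ 130.76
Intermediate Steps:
D(Q) = -5 + Q² + 4*Q (D(Q) = (Q² + 4*Q) - 5 = -5 + Q² + 4*Q)
K(b) = 5 + b*(-5 + b² + 4*b)
√(10*(81 + K(-8)) + 18399) = √(10*(81 + (5 - 8*(-5 + (-8)² + 4*(-8)))) + 18399) = √(10*(81 + (5 - 8*(-5 + 64 - 32))) + 18399) = √(10*(81 + (5 - 8*27)) + 18399) = √(10*(81 + (5 - 216)) + 18399) = √(10*(81 - 211) + 18399) = √(10*(-130) + 18399) = √(-1300 + 18399) = √17099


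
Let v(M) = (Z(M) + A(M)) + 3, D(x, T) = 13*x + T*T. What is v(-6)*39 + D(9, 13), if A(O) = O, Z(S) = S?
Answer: -65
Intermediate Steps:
D(x, T) = T**2 + 13*x (D(x, T) = 13*x + T**2 = T**2 + 13*x)
v(M) = 3 + 2*M (v(M) = (M + M) + 3 = 2*M + 3 = 3 + 2*M)
v(-6)*39 + D(9, 13) = (3 + 2*(-6))*39 + (13**2 + 13*9) = (3 - 12)*39 + (169 + 117) = -9*39 + 286 = -351 + 286 = -65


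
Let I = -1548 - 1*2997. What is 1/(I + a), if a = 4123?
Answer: -1/422 ≈ -0.0023697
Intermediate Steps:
I = -4545 (I = -1548 - 2997 = -4545)
1/(I + a) = 1/(-4545 + 4123) = 1/(-422) = -1/422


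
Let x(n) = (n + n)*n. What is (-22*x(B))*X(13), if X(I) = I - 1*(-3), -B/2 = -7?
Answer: -137984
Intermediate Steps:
B = 14 (B = -2*(-7) = 14)
x(n) = 2*n² (x(n) = (2*n)*n = 2*n²)
X(I) = 3 + I (X(I) = I + 3 = 3 + I)
(-22*x(B))*X(13) = (-44*14²)*(3 + 13) = -44*196*16 = -22*392*16 = -8624*16 = -137984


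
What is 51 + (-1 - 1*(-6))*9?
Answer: 96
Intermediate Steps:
51 + (-1 - 1*(-6))*9 = 51 + (-1 + 6)*9 = 51 + 5*9 = 51 + 45 = 96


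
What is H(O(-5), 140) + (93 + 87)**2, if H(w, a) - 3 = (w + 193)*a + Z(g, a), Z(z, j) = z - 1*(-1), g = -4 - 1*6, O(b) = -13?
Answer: 57594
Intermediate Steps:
g = -10 (g = -4 - 6 = -10)
Z(z, j) = 1 + z (Z(z, j) = z + 1 = 1 + z)
H(w, a) = -6 + a*(193 + w) (H(w, a) = 3 + ((w + 193)*a + (1 - 10)) = 3 + ((193 + w)*a - 9) = 3 + (a*(193 + w) - 9) = 3 + (-9 + a*(193 + w)) = -6 + a*(193 + w))
H(O(-5), 140) + (93 + 87)**2 = (-6 + 193*140 + 140*(-13)) + (93 + 87)**2 = (-6 + 27020 - 1820) + 180**2 = 25194 + 32400 = 57594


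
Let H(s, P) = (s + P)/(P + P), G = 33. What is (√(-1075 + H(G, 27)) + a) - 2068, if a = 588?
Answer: -1480 + I*√9665/3 ≈ -1480.0 + 32.77*I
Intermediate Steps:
H(s, P) = (P + s)/(2*P) (H(s, P) = (P + s)/((2*P)) = (P + s)*(1/(2*P)) = (P + s)/(2*P))
(√(-1075 + H(G, 27)) + a) - 2068 = (√(-1075 + (½)*(27 + 33)/27) + 588) - 2068 = (√(-1075 + (½)*(1/27)*60) + 588) - 2068 = (√(-1075 + 10/9) + 588) - 2068 = (√(-9665/9) + 588) - 2068 = (I*√9665/3 + 588) - 2068 = (588 + I*√9665/3) - 2068 = -1480 + I*√9665/3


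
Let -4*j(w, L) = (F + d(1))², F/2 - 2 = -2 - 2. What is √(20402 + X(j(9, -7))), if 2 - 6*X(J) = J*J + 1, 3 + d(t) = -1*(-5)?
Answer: 101*√2 ≈ 142.84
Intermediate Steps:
d(t) = 2 (d(t) = -3 - 1*(-5) = -3 + 5 = 2)
F = -4 (F = 4 + 2*(-2 - 2) = 4 + 2*(-4) = 4 - 8 = -4)
j(w, L) = -1 (j(w, L) = -(-4 + 2)²/4 = -¼*(-2)² = -¼*4 = -1)
X(J) = ⅙ - J²/6 (X(J) = ⅓ - (J*J + 1)/6 = ⅓ - (J² + 1)/6 = ⅓ - (1 + J²)/6 = ⅓ + (-⅙ - J²/6) = ⅙ - J²/6)
√(20402 + X(j(9, -7))) = √(20402 + (⅙ - ⅙*(-1)²)) = √(20402 + (⅙ - ⅙*1)) = √(20402 + (⅙ - ⅙)) = √(20402 + 0) = √20402 = 101*√2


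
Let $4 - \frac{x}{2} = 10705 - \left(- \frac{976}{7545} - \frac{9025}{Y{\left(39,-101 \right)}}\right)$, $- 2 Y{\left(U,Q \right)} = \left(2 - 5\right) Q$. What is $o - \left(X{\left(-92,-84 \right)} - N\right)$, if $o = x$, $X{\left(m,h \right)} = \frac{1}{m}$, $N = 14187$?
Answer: $- \frac{165831596013}{23369380} \approx -7096.1$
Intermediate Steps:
$Y{\left(U,Q \right)} = \frac{3 Q}{2}$ ($Y{\left(U,Q \right)} = - \frac{\left(2 - 5\right) Q}{2} = - \frac{\left(-3\right) Q}{2} = \frac{3 Q}{2}$)
$x = - \frac{5406230914}{254015}$ ($x = 8 - 2 \left(10705 - \left(- \frac{976}{7545} - \frac{9025}{\frac{3}{2} \left(-101\right)}\right)\right) = 8 - 2 \left(10705 - \left(\left(-976\right) \frac{1}{7545} - \frac{9025}{- \frac{303}{2}}\right)\right) = 8 - 2 \left(10705 - \left(- \frac{976}{7545} - - \frac{18050}{303}\right)\right) = 8 - 2 \left(10705 - \left(- \frac{976}{7545} + \frac{18050}{303}\right)\right) = 8 - 2 \left(10705 - \frac{15099058}{254015}\right) = 8 - \frac{5408263034}{254015} = - \frac{5406230914}{254015} \approx -21283.0$)
$o = - \frac{5406230914}{254015} \approx -21283.0$
$o - \left(X{\left(-92,-84 \right)} - N\right) = - \frac{5406230914}{254015} - \left(\frac{1}{-92} - 14187\right) = - \frac{5406230914}{254015} - \left(- \frac{1}{92} - 14187\right) = - \frac{5406230914}{254015} - - \frac{1305205}{92} = - \frac{5406230914}{254015} + \frac{1305205}{92} = - \frac{165831596013}{23369380}$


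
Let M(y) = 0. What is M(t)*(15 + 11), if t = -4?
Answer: 0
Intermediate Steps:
M(t)*(15 + 11) = 0*(15 + 11) = 0*26 = 0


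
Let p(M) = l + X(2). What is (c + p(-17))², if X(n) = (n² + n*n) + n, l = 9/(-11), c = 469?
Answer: 27667600/121 ≈ 2.2866e+5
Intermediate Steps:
l = -9/11 (l = 9*(-1/11) = -9/11 ≈ -0.81818)
X(n) = n + 2*n² (X(n) = (n² + n²) + n = 2*n² + n = n + 2*n²)
p(M) = 101/11 (p(M) = -9/11 + 2*(1 + 2*2) = -9/11 + 2*(1 + 4) = -9/11 + 2*5 = -9/11 + 10 = 101/11)
(c + p(-17))² = (469 + 101/11)² = (5260/11)² = 27667600/121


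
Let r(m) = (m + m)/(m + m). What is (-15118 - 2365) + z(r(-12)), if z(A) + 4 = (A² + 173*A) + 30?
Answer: -17283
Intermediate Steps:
r(m) = 1 (r(m) = (2*m)/((2*m)) = (2*m)*(1/(2*m)) = 1)
z(A) = 26 + A² + 173*A (z(A) = -4 + ((A² + 173*A) + 30) = -4 + (30 + A² + 173*A) = 26 + A² + 173*A)
(-15118 - 2365) + z(r(-12)) = (-15118 - 2365) + (26 + 1² + 173*1) = -17483 + (26 + 1 + 173) = -17483 + 200 = -17283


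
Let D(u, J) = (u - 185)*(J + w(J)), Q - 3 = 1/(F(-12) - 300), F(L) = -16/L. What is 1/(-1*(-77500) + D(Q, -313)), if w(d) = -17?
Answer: 448/61627375 ≈ 7.2695e-6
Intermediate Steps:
Q = 2685/896 (Q = 3 + 1/(-16/(-12) - 300) = 3 + 1/(-16*(-1/12) - 300) = 3 + 1/(4/3 - 300) = 3 + 1/(-896/3) = 3 - 3/896 = 2685/896 ≈ 2.9967)
D(u, J) = (-185 + u)*(-17 + J) (D(u, J) = (u - 185)*(J - 17) = (-185 + u)*(-17 + J))
1/(-1*(-77500) + D(Q, -313)) = 1/(-1*(-77500) + (3145 - 185*(-313) - 17*2685/896 - 313*2685/896)) = 1/(77500 + (3145 + 57905 - 45645/896 - 840405/896)) = 1/(77500 + 26907375/448) = 1/(61627375/448) = 448/61627375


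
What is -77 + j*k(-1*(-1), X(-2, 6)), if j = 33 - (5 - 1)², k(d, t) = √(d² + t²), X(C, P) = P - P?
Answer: -60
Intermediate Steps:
X(C, P) = 0
j = 17 (j = 33 - 1*4² = 33 - 1*16 = 33 - 16 = 17)
-77 + j*k(-1*(-1), X(-2, 6)) = -77 + 17*√((-1*(-1))² + 0²) = -77 + 17*√(1² + 0) = -77 + 17*√(1 + 0) = -77 + 17*√1 = -77 + 17*1 = -77 + 17 = -60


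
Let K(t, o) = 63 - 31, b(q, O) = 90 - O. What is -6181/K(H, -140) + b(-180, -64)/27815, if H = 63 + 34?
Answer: -171919587/890080 ≈ -193.15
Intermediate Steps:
H = 97
K(t, o) = 32
-6181/K(H, -140) + b(-180, -64)/27815 = -6181/32 + (90 - 1*(-64))/27815 = -6181*1/32 + (90 + 64)*(1/27815) = -6181/32 + 154*(1/27815) = -6181/32 + 154/27815 = -171919587/890080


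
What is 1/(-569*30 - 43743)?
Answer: -1/60813 ≈ -1.6444e-5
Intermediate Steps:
1/(-569*30 - 43743) = 1/(-17070 - 43743) = 1/(-60813) = -1/60813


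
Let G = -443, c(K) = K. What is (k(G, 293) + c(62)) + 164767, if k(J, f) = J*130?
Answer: 107239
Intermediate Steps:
k(J, f) = 130*J
(k(G, 293) + c(62)) + 164767 = (130*(-443) + 62) + 164767 = (-57590 + 62) + 164767 = -57528 + 164767 = 107239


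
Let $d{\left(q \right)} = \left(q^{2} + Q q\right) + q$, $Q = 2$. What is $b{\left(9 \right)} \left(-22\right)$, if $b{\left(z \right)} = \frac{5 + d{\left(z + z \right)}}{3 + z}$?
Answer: $- \frac{4213}{6} \approx -702.17$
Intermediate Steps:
$d{\left(q \right)} = q^{2} + 3 q$ ($d{\left(q \right)} = \left(q^{2} + 2 q\right) + q = q^{2} + 3 q$)
$b{\left(z \right)} = \frac{5 + 2 z \left(3 + 2 z\right)}{3 + z}$ ($b{\left(z \right)} = \frac{5 + \left(z + z\right) \left(3 + \left(z + z\right)\right)}{3 + z} = \frac{5 + 2 z \left(3 + 2 z\right)}{3 + z}$)
$b{\left(9 \right)} \left(-22\right) = \frac{5 + 2 \cdot 9 \left(3 + 2 \cdot 9\right)}{3 + 9} \left(-22\right) = \frac{5 + 2 \cdot 9 \left(3 + 18\right)}{12} \left(-22\right) = \frac{5 + 2 \cdot 9 \cdot 21}{12} \left(-22\right) = \frac{5 + 378}{12} \left(-22\right) = \frac{1}{12} \cdot 383 \left(-22\right) = \frac{383}{12} \left(-22\right) = - \frac{4213}{6}$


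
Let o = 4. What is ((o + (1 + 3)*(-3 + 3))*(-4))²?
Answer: 256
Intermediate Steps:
((o + (1 + 3)*(-3 + 3))*(-4))² = ((4 + (1 + 3)*(-3 + 3))*(-4))² = ((4 + 4*0)*(-4))² = ((4 + 0)*(-4))² = (4*(-4))² = (-16)² = 256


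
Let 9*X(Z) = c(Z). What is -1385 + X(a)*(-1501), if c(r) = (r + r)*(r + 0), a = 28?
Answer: -2366033/9 ≈ -2.6289e+5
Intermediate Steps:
c(r) = 2*r² (c(r) = (2*r)*r = 2*r²)
X(Z) = 2*Z²/9 (X(Z) = (2*Z²)/9 = 2*Z²/9)
-1385 + X(a)*(-1501) = -1385 + ((2/9)*28²)*(-1501) = -1385 + ((2/9)*784)*(-1501) = -1385 + (1568/9)*(-1501) = -1385 - 2353568/9 = -2366033/9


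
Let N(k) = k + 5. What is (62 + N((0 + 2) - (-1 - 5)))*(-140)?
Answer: -10500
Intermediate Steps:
N(k) = 5 + k
(62 + N((0 + 2) - (-1 - 5)))*(-140) = (62 + (5 + ((0 + 2) - (-1 - 5))))*(-140) = (62 + (5 + (2 - 1*(-6))))*(-140) = (62 + (5 + (2 + 6)))*(-140) = (62 + (5 + 8))*(-140) = (62 + 13)*(-140) = 75*(-140) = -10500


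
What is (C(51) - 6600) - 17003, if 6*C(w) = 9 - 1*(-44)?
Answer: -141565/6 ≈ -23594.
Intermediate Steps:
C(w) = 53/6 (C(w) = (9 - 1*(-44))/6 = (9 + 44)/6 = (⅙)*53 = 53/6)
(C(51) - 6600) - 17003 = (53/6 - 6600) - 17003 = -39547/6 - 17003 = -141565/6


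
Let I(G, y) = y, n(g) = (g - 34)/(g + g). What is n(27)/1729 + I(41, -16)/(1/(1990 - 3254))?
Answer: 269747711/13338 ≈ 20224.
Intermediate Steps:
n(g) = (-34 + g)/(2*g) (n(g) = (-34 + g)/((2*g)) = (-34 + g)*(1/(2*g)) = (-34 + g)/(2*g))
n(27)/1729 + I(41, -16)/(1/(1990 - 3254)) = ((1/2)*(-34 + 27)/27)/1729 - 16/(1/(1990 - 3254)) = ((1/2)*(1/27)*(-7))*(1/1729) - 16/(1/(-1264)) = -7/54*1/1729 - 16/(-1/1264) = -1/13338 - 16*(-1264) = -1/13338 + 20224 = 269747711/13338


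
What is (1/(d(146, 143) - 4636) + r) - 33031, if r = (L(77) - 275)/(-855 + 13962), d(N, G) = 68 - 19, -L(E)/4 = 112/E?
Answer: -220653863811/6680201 ≈ -33031.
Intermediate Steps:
L(E) = -448/E
d(N, G) = 49
r = -3089/144177 (r = (-448/77 - 275)/(-855 + 13962) = (-448*1/77 - 275)/13107 = (-64/11 - 275)*(1/13107) = -3089/11*1/13107 = -3089/144177 ≈ -0.021425)
(1/(d(146, 143) - 4636) + r) - 33031 = (1/(49 - 4636) - 3089/144177) - 33031 = (1/(-4587) - 3089/144177) - 33031 = (-1/4587 - 3089/144177) - 33031 = -144580/6680201 - 33031 = -220653863811/6680201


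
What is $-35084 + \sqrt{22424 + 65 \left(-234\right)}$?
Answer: $-35084 + \sqrt{7214} \approx -34999.0$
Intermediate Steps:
$-35084 + \sqrt{22424 + 65 \left(-234\right)} = -35084 + \sqrt{22424 - 15210} = -35084 + \sqrt{7214}$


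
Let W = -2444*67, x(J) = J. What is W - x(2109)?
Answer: -165857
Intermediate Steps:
W = -163748
W - x(2109) = -163748 - 1*2109 = -163748 - 2109 = -165857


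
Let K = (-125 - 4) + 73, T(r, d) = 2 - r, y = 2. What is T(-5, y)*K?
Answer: -392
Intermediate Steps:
K = -56 (K = -129 + 73 = -56)
T(-5, y)*K = (2 - 1*(-5))*(-56) = (2 + 5)*(-56) = 7*(-56) = -392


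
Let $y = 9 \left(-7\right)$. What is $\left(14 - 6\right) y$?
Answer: $-504$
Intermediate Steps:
$y = -63$
$\left(14 - 6\right) y = \left(14 - 6\right) \left(-63\right) = 8 \left(-63\right) = -504$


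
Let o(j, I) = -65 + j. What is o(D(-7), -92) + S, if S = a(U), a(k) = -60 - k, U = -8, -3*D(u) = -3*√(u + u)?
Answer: -117 + I*√14 ≈ -117.0 + 3.7417*I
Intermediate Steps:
D(u) = √2*√u (D(u) = -(-1)*√(u + u) = -(-1)*√(2*u) = -(-1)*√2*√u = √2*√u)
S = -52 (S = -60 - 1*(-8) = -60 + 8 = -52)
o(D(-7), -92) + S = (-65 + √2*√(-7)) - 52 = (-65 + √2*(I*√7)) - 52 = (-65 + I*√14) - 52 = -117 + I*√14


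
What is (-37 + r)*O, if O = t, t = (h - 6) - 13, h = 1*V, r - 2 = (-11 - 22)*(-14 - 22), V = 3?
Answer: -18448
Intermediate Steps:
r = 1190 (r = 2 + (-11 - 22)*(-14 - 22) = 2 - 33*(-36) = 2 + 1188 = 1190)
h = 3 (h = 1*3 = 3)
t = -16 (t = (3 - 6) - 13 = -3 - 13 = -16)
O = -16
(-37 + r)*O = (-37 + 1190)*(-16) = 1153*(-16) = -18448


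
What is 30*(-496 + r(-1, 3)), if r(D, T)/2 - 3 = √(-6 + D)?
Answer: -14700 + 60*I*√7 ≈ -14700.0 + 158.75*I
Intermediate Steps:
r(D, T) = 6 + 2*√(-6 + D)
30*(-496 + r(-1, 3)) = 30*(-496 + (6 + 2*√(-6 - 1))) = 30*(-496 + (6 + 2*√(-7))) = 30*(-496 + (6 + 2*(I*√7))) = 30*(-496 + (6 + 2*I*√7)) = 30*(-490 + 2*I*√7) = -14700 + 60*I*√7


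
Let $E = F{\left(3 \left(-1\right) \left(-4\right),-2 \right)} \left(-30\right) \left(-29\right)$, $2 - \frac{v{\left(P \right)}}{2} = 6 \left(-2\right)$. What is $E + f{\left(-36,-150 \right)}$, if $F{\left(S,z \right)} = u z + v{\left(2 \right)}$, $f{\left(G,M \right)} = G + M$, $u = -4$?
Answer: $31134$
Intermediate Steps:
$v{\left(P \right)} = 28$ ($v{\left(P \right)} = 4 - 2 \cdot 6 \left(-2\right) = 4 - -24 = 4 + 24 = 28$)
$F{\left(S,z \right)} = 28 - 4 z$ ($F{\left(S,z \right)} = - 4 z + 28 = 28 - 4 z$)
$E = 31320$ ($E = \left(28 - -8\right) \left(-30\right) \left(-29\right) = \left(28 + 8\right) \left(-30\right) \left(-29\right) = 36 \left(-30\right) \left(-29\right) = \left(-1080\right) \left(-29\right) = 31320$)
$E + f{\left(-36,-150 \right)} = 31320 - 186 = 31134$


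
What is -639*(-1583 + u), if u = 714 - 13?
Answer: 563598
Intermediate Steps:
u = 701
-639*(-1583 + u) = -639*(-1583 + 701) = -639*(-882) = 563598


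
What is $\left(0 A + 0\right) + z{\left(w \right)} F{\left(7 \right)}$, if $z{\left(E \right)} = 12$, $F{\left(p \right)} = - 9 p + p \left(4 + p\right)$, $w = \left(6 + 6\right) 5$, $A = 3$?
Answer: $168$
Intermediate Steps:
$w = 60$ ($w = 12 \cdot 5 = 60$)
$\left(0 A + 0\right) + z{\left(w \right)} F{\left(7 \right)} = \left(0 \cdot 3 + 0\right) + 12 \cdot 7 \left(-5 + 7\right) = \left(0 + 0\right) + 12 \cdot 7 \cdot 2 = 0 + 12 \cdot 14 = 0 + 168 = 168$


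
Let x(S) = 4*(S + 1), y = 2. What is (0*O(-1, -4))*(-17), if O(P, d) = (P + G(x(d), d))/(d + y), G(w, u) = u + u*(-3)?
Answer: 0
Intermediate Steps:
x(S) = 4 + 4*S (x(S) = 4*(1 + S) = 4 + 4*S)
G(w, u) = -2*u (G(w, u) = u - 3*u = -2*u)
O(P, d) = (P - 2*d)/(2 + d) (O(P, d) = (P - 2*d)/(d + 2) = (P - 2*d)/(2 + d))
(0*O(-1, -4))*(-17) = (0*((-1 - 2*(-4))/(2 - 4)))*(-17) = (0*((-1 + 8)/(-2)))*(-17) = (0*(-½*7))*(-17) = (0*(-7/2))*(-17) = 0*(-17) = 0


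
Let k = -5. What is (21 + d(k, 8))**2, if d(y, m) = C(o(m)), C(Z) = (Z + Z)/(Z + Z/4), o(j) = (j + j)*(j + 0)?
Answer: 12769/25 ≈ 510.76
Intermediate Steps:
o(j) = 2*j**2 (o(j) = (2*j)*j = 2*j**2)
C(Z) = 8/5 (C(Z) = (2*Z)/(Z + Z*(1/4)) = (2*Z)/(Z + Z/4) = (2*Z)/((5*Z/4)) = (2*Z)*(4/(5*Z)) = 8/5)
d(y, m) = 8/5
(21 + d(k, 8))**2 = (21 + 8/5)**2 = (113/5)**2 = 12769/25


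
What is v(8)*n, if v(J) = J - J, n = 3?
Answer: 0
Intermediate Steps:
v(J) = 0
v(8)*n = 0*3 = 0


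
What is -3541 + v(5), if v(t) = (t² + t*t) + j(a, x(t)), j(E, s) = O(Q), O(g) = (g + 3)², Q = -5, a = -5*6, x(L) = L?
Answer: -3487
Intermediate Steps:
a = -30
O(g) = (3 + g)²
j(E, s) = 4 (j(E, s) = (3 - 5)² = (-2)² = 4)
v(t) = 4 + 2*t² (v(t) = (t² + t*t) + 4 = (t² + t²) + 4 = 2*t² + 4 = 4 + 2*t²)
-3541 + v(5) = -3541 + (4 + 2*5²) = -3541 + (4 + 2*25) = -3541 + (4 + 50) = -3541 + 54 = -3487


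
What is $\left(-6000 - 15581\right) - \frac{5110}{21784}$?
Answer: $- \frac{33580401}{1556} \approx -21581.0$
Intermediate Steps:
$\left(-6000 - 15581\right) - \frac{5110}{21784} = -21581 - \frac{365}{1556} = - \frac{33580401}{1556}$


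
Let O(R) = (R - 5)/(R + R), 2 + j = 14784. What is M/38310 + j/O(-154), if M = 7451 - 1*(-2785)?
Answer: 29070256814/1015215 ≈ 28635.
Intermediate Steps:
M = 10236 (M = 7451 + 2785 = 10236)
j = 14782 (j = -2 + 14784 = 14782)
O(R) = (-5 + R)/(2*R) (O(R) = (-5 + R)/((2*R)) = (-5 + R)*(1/(2*R)) = (-5 + R)/(2*R))
M/38310 + j/O(-154) = 10236/38310 + 14782/(((1/2)*(-5 - 154)/(-154))) = 10236*(1/38310) + 14782/(((1/2)*(-1/154)*(-159))) = 1706/6385 + 14782/(159/308) = 1706/6385 + 14782*(308/159) = 1706/6385 + 4552856/159 = 29070256814/1015215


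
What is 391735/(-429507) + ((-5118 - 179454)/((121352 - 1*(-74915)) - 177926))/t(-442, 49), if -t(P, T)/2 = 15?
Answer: -22711563841/39387939435 ≈ -0.57661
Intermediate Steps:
t(P, T) = -30 (t(P, T) = -2*15 = -30)
391735/(-429507) + ((-5118 - 179454)/((121352 - 1*(-74915)) - 177926))/t(-442, 49) = 391735/(-429507) + ((-5118 - 179454)/((121352 - 1*(-74915)) - 177926))/(-30) = 391735*(-1/429507) - 184572/((121352 + 74915) - 177926)*(-1/30) = -391735/429507 - 184572/(196267 - 177926)*(-1/30) = -391735/429507 - 184572/18341*(-1/30) = -391735/429507 + 30762/91705 = -22711563841/39387939435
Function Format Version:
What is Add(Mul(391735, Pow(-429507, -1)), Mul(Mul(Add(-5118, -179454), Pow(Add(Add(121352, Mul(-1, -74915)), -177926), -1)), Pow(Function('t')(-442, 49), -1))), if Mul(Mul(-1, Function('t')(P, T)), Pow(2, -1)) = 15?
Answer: Rational(-22711563841, 39387939435) ≈ -0.57661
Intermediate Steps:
Function('t')(P, T) = -30 (Function('t')(P, T) = Mul(-2, 15) = -30)
Add(Mul(391735, Pow(-429507, -1)), Mul(Mul(Add(-5118, -179454), Pow(Add(Add(121352, Mul(-1, -74915)), -177926), -1)), Pow(Function('t')(-442, 49), -1))) = Add(Mul(391735, Pow(-429507, -1)), Mul(Mul(Add(-5118, -179454), Pow(Add(Add(121352, Mul(-1, -74915)), -177926), -1)), Pow(-30, -1))) = Add(Mul(391735, Rational(-1, 429507)), Mul(Mul(-184572, Pow(Add(Add(121352, 74915), -177926), -1)), Rational(-1, 30))) = Add(Rational(-391735, 429507), Mul(Mul(-184572, Pow(Add(196267, -177926), -1)), Rational(-1, 30))) = Add(Rational(-391735, 429507), Mul(Mul(-184572, Pow(18341, -1)), Rational(-1, 30))) = Add(Rational(-391735, 429507), Mul(Mul(-184572, Rational(1, 18341)), Rational(-1, 30))) = Add(Rational(-391735, 429507), Mul(Rational(-184572, 18341), Rational(-1, 30))) = Add(Rational(-391735, 429507), Rational(30762, 91705)) = Rational(-22711563841, 39387939435)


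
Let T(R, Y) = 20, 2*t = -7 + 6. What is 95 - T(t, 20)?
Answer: 75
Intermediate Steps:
t = -1/2 (t = (-7 + 6)/2 = (1/2)*(-1) = -1/2 ≈ -0.50000)
95 - T(t, 20) = 95 - 1*20 = 95 - 20 = 75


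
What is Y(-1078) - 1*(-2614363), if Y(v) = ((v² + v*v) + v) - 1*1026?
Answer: 4936427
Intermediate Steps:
Y(v) = -1026 + v + 2*v² (Y(v) = ((v² + v²) + v) - 1026 = (2*v² + v) - 1026 = (v + 2*v²) - 1026 = -1026 + v + 2*v²)
Y(-1078) - 1*(-2614363) = (-1026 - 1078 + 2*(-1078)²) - 1*(-2614363) = (-1026 - 1078 + 2*1162084) + 2614363 = (-1026 - 1078 + 2324168) + 2614363 = 2322064 + 2614363 = 4936427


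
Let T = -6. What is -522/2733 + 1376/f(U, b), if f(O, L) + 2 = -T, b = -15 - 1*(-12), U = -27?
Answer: 313210/911 ≈ 343.81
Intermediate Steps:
b = -3 (b = -15 + 12 = -3)
f(O, L) = 4 (f(O, L) = -2 - 1*(-6) = -2 + 6 = 4)
-522/2733 + 1376/f(U, b) = -522/2733 + 1376/4 = -522*1/2733 + 1376*(¼) = -174/911 + 344 = 313210/911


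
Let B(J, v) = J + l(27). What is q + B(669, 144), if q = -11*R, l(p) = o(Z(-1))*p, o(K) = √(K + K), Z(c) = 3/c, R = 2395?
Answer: -25676 + 27*I*√6 ≈ -25676.0 + 66.136*I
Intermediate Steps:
o(K) = √2*√K (o(K) = √(2*K) = √2*√K)
l(p) = I*p*√6 (l(p) = (√2*√(3/(-1)))*p = (√2*√(3*(-1)))*p = (√2*√(-3))*p = (√2*(I*√3))*p = (I*√6)*p = I*p*√6)
B(J, v) = J + 27*I*√6 (B(J, v) = J + I*27*√6 = J + 27*I*√6)
q = -26345 (q = -11*2395 = -26345)
q + B(669, 144) = -26345 + (669 + 27*I*√6) = -25676 + 27*I*√6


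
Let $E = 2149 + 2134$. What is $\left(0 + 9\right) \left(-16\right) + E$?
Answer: $4139$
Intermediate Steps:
$E = 4283$
$\left(0 + 9\right) \left(-16\right) + E = \left(0 + 9\right) \left(-16\right) + 4283 = 9 \left(-16\right) + 4283 = -144 + 4283 = 4139$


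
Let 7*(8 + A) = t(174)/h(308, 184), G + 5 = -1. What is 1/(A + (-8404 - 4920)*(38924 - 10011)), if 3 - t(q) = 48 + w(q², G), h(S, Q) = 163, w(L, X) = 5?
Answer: -1141/439555211670 ≈ -2.5958e-9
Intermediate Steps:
G = -6 (G = -5 - 1 = -6)
t(q) = -50 (t(q) = 3 - (48 + 5) = 3 - 1*53 = 3 - 53 = -50)
A = -9178/1141 (A = -8 + (-50/163)/7 = -8 + (-50*1/163)/7 = -8 + (⅐)*(-50/163) = -8 - 50/1141 = -9178/1141 ≈ -8.0438)
1/(A + (-8404 - 4920)*(38924 - 10011)) = 1/(-9178/1141 + (-8404 - 4920)*(38924 - 10011)) = 1/(-9178/1141 - 13324*28913) = 1/(-9178/1141 - 385236812) = 1/(-439555211670/1141) = -1141/439555211670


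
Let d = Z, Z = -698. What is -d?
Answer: 698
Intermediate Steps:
d = -698
-d = -1*(-698) = 698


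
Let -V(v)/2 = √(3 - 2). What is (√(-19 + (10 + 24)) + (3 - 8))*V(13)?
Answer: 10 - 2*√15 ≈ 2.2540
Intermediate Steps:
V(v) = -2 (V(v) = -2*√(3 - 2) = -2*√1 = -2*1 = -2)
(√(-19 + (10 + 24)) + (3 - 8))*V(13) = (√(-19 + (10 + 24)) + (3 - 8))*(-2) = (√(-19 + 34) - 5)*(-2) = (√15 - 5)*(-2) = (-5 + √15)*(-2) = 10 - 2*√15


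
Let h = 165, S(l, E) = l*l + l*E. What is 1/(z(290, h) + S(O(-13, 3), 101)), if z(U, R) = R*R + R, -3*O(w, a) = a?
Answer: 1/27290 ≈ 3.6643e-5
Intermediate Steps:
O(w, a) = -a/3
S(l, E) = l² + E*l
z(U, R) = R + R² (z(U, R) = R² + R = R + R²)
1/(z(290, h) + S(O(-13, 3), 101)) = 1/(165*(1 + 165) + (-⅓*3)*(101 - ⅓*3)) = 1/(165*166 - (101 - 1)) = 1/(27390 - 1*100) = 1/(27390 - 100) = 1/27290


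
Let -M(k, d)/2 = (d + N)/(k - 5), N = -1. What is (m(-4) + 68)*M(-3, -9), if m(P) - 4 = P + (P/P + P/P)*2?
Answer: -180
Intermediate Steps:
M(k, d) = -2*(-1 + d)/(-5 + k) (M(k, d) = -2*(d - 1)/(k - 5) = -2*(-1 + d)/(-5 + k))
m(P) = 8 + P (m(P) = 4 + (P + (P/P + P/P)*2) = 4 + (P + (1 + 1)*2) = 4 + (P + 2*2) = 4 + (P + 4) = 4 + (4 + P) = 8 + P)
(m(-4) + 68)*M(-3, -9) = ((8 - 4) + 68)*(2*(1 - 1*(-9))/(-5 - 3)) = (4 + 68)*(2*(1 + 9)/(-8)) = 72*(2*(-⅛)*10) = 72*(-5/2) = -180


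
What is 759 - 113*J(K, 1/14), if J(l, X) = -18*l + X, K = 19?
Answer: 551557/14 ≈ 39397.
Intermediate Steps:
J(l, X) = X - 18*l
759 - 113*J(K, 1/14) = 759 - 113*(1/14 - 18*19) = 759 - 113*(1/14 - 342) = 759 - 113*(-4787/14) = 759 + 540931/14 = 551557/14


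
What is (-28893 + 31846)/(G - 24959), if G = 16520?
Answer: -2953/8439 ≈ -0.34992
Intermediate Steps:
(-28893 + 31846)/(G - 24959) = (-28893 + 31846)/(16520 - 24959) = 2953/(-8439) = 2953*(-1/8439) = -2953/8439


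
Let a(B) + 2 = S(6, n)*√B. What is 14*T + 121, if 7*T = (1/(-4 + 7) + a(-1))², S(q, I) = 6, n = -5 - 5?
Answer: 491/9 - 40*I ≈ 54.556 - 40.0*I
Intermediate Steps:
n = -10
a(B) = -2 + 6*√B
T = (-5/3 + 6*I)²/7 (T = (1/(-4 + 7) + (-2 + 6*√(-1)))²/7 = (1/3 + (-2 + 6*I))²/7 = (⅓ + (-2 + 6*I))²/7 = (-5/3 + 6*I)²/7 ≈ -4.746 - 2.8571*I)
14*T + 121 = 14*((-5 + 18*I)²/63) + 121 = 2*(-5 + 18*I)²/9 + 121 = 121 + 2*(-5 + 18*I)²/9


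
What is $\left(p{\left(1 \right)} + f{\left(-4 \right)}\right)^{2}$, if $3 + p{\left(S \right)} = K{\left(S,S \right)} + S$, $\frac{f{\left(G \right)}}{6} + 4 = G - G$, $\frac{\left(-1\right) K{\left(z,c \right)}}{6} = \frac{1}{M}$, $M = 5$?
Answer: $\frac{18496}{25} \approx 739.84$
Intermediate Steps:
$K{\left(z,c \right)} = - \frac{6}{5}$
$f{\left(G \right)} = -24$ ($f{\left(G \right)} = -24 + 6 \left(G - G\right) = -24 + 6 \cdot 0 = -24 + 0 = -24$)
$p{\left(S \right)} = - \frac{21}{5} + S$ ($p{\left(S \right)} = -3 + \left(- \frac{6}{5} + S\right) = - \frac{21}{5} + S$)
$\left(p{\left(1 \right)} + f{\left(-4 \right)}\right)^{2} = \left(\left(- \frac{21}{5} + 1\right) - 24\right)^{2} = \left(- \frac{16}{5} - 24\right)^{2} = \left(- \frac{136}{5}\right)^{2} = \frac{18496}{25}$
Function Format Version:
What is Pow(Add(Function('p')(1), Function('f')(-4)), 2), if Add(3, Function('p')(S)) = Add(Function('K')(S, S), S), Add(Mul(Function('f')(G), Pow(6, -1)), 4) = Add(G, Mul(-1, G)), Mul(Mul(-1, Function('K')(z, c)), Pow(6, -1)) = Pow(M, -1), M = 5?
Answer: Rational(18496, 25) ≈ 739.84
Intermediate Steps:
Function('K')(z, c) = Rational(-6, 5) (Function('K')(z, c) = Mul(-6, Pow(5, -1)) = Mul(-6, Rational(1, 5)) = Rational(-6, 5))
Function('f')(G) = -24 (Function('f')(G) = Add(-24, Mul(6, Add(G, Mul(-1, G)))) = Add(-24, Mul(6, 0)) = Add(-24, 0) = -24)
Function('p')(S) = Add(Rational(-21, 5), S) (Function('p')(S) = Add(-3, Add(Rational(-6, 5), S)) = Add(Rational(-21, 5), S))
Pow(Add(Function('p')(1), Function('f')(-4)), 2) = Pow(Add(Add(Rational(-21, 5), 1), -24), 2) = Pow(Add(Rational(-16, 5), -24), 2) = Pow(Rational(-136, 5), 2) = Rational(18496, 25)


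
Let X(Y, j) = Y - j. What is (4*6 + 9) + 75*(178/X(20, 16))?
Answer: 6741/2 ≈ 3370.5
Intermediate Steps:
(4*6 + 9) + 75*(178/X(20, 16)) = (4*6 + 9) + 75*(178/(20 - 1*16)) = (24 + 9) + 75*(178/(20 - 16)) = 33 + 75*(178/4) = 33 + 75*(178*(1/4)) = 33 + 75*(89/2) = 33 + 6675/2 = 6741/2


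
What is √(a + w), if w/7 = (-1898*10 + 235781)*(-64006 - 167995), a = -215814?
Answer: I*√352086557421 ≈ 5.9337e+5*I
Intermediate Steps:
w = -352086341607 (w = 7*((-1898*10 + 235781)*(-64006 - 167995)) = 7*((-18980 + 235781)*(-232001)) = 7*(216801*(-232001)) = 7*(-50298048801) = -352086341607)
√(a + w) = √(-215814 - 352086341607) = √(-352086557421) = I*√352086557421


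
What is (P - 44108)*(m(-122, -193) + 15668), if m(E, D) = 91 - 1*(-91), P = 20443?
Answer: -375090250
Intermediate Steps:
m(E, D) = 182 (m(E, D) = 91 + 91 = 182)
(P - 44108)*(m(-122, -193) + 15668) = (20443 - 44108)*(182 + 15668) = -23665*15850 = -375090250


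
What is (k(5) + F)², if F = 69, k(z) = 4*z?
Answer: 7921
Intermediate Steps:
(k(5) + F)² = (4*5 + 69)² = (20 + 69)² = 89² = 7921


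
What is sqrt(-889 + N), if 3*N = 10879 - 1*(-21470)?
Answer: sqrt(9894) ≈ 99.469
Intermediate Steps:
N = 10783 (N = (10879 - 1*(-21470))/3 = (10879 + 21470)/3 = (1/3)*32349 = 10783)
sqrt(-889 + N) = sqrt(-889 + 10783) = sqrt(9894)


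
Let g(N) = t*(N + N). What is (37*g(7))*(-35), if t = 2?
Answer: -36260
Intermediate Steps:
g(N) = 4*N (g(N) = 2*(N + N) = 2*(2*N) = 4*N)
(37*g(7))*(-35) = (37*(4*7))*(-35) = (37*28)*(-35) = 1036*(-35) = -36260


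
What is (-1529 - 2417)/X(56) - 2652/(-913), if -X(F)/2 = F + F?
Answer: 2098373/102256 ≈ 20.521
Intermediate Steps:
X(F) = -4*F (X(F) = -2*(F + F) = -4*F)
(-1529 - 2417)/X(56) - 2652/(-913) = (-1529 - 2417)/((-4*56)) - 2652/(-913) = -3946/(-224) - 2652*(-1/913) = -3946*(-1/224) + 2652/913 = 1973/112 + 2652/913 = 2098373/102256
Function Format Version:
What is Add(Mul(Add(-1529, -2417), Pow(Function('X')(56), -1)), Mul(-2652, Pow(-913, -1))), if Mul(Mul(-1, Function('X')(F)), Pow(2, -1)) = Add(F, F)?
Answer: Rational(2098373, 102256) ≈ 20.521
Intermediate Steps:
Function('X')(F) = Mul(-4, F) (Function('X')(F) = Mul(-2, Add(F, F)) = Mul(-2, Mul(2, F)) = Mul(-4, F))
Add(Mul(Add(-1529, -2417), Pow(Function('X')(56), -1)), Mul(-2652, Pow(-913, -1))) = Add(Mul(Add(-1529, -2417), Pow(Mul(-4, 56), -1)), Mul(-2652, Pow(-913, -1))) = Add(Mul(-3946, Pow(-224, -1)), Mul(-2652, Rational(-1, 913))) = Add(Mul(-3946, Rational(-1, 224)), Rational(2652, 913)) = Add(Rational(1973, 112), Rational(2652, 913)) = Rational(2098373, 102256)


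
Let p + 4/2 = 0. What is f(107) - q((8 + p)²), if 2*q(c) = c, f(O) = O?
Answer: 89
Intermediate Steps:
p = -2 (p = -2 + 0 = -2)
q(c) = c/2
f(107) - q((8 + p)²) = 107 - (8 - 2)²/2 = 107 - 6²/2 = 107 - 36/2 = 107 - 1*18 = 107 - 18 = 89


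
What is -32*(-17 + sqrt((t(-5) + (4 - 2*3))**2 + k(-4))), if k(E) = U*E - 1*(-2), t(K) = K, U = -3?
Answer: 544 - 96*sqrt(7) ≈ 290.01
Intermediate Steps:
k(E) = 2 - 3*E (k(E) = -3*E - 1*(-2) = -3*E + 2 = 2 - 3*E)
-32*(-17 + sqrt((t(-5) + (4 - 2*3))**2 + k(-4))) = -32*(-17 + sqrt((-5 + (4 - 2*3))**2 + (2 - 3*(-4)))) = -32*(-17 + sqrt((-5 + (4 - 6))**2 + (2 + 12))) = -32*(-17 + sqrt((-5 - 2)**2 + 14)) = -32*(-17 + sqrt((-7)**2 + 14)) = -32*(-17 + sqrt(49 + 14)) = -32*(-17 + sqrt(63)) = -32*(-17 + 3*sqrt(7)) = 544 - 96*sqrt(7)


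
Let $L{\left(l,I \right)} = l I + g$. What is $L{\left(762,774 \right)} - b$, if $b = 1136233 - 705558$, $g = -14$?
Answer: $159099$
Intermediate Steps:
$L{\left(l,I \right)} = -14 + I l$ ($L{\left(l,I \right)} = l I - 14 = I l - 14 = -14 + I l$)
$b = 430675$
$L{\left(762,774 \right)} - b = \left(-14 + 774 \cdot 762\right) - 430675 = \left(-14 + 589788\right) - 430675 = 589774 - 430675 = 159099$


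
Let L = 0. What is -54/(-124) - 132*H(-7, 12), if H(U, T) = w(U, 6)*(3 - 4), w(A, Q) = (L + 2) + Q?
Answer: 65499/62 ≈ 1056.4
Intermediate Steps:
w(A, Q) = 2 + Q (w(A, Q) = (0 + 2) + Q = 2 + Q)
H(U, T) = -8 (H(U, T) = (2 + 6)*(3 - 4) = 8*(-1) = -8)
-54/(-124) - 132*H(-7, 12) = -54/(-124) - 132*(-8) = -54*(-1/124) + 1056 = 27/62 + 1056 = 65499/62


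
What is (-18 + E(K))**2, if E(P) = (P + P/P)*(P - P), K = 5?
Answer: 324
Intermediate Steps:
E(P) = 0 (E(P) = (P + 1)*0 = (1 + P)*0 = 0)
(-18 + E(K))**2 = (-18 + 0)**2 = (-18)**2 = 324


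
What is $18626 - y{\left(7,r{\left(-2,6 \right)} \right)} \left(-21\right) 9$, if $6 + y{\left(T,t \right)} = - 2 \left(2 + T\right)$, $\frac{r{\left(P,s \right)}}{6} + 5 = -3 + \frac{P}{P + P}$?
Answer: $14090$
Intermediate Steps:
$r{\left(P,s \right)} = -45$ ($r{\left(P,s \right)} = -30 + 6 \left(-3 + \frac{P}{P + P}\right) = -30 + 6 \left(-3 + \frac{P}{2 P}\right) = -30 + 6 \left(-3 + \frac{1}{2 P} P\right) = -30 + 6 \left(-3 + \frac{1}{2}\right) = -30 + 6 \left(- \frac{5}{2}\right) = -30 - 15 = -45$)
$y{\left(T,t \right)} = -10 - 2 T$ ($y{\left(T,t \right)} = -6 - 2 \left(2 + T\right) = -6 - \left(4 + 2 T\right) = -10 - 2 T$)
$18626 - y{\left(7,r{\left(-2,6 \right)} \right)} \left(-21\right) 9 = 18626 - \left(-10 - 14\right) \left(-21\right) 9 = 18626 - \left(-24\right) \left(-21\right) 9 = 18626 - 504 \cdot 9 = 18626 - 4536 = 14090$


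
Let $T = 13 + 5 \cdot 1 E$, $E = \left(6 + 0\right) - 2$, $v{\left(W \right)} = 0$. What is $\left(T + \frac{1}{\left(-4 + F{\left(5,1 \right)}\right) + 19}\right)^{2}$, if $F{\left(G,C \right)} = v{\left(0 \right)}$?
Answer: $\frac{246016}{225} \approx 1093.4$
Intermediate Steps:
$F{\left(G,C \right)} = 0$
$E = 4$ ($E = 6 - 2 = 4$)
$T = 33$ ($T = 13 + 5 \cdot 1 \cdot 4 = 13 + 5 \cdot 4 = 13 + 20 = 33$)
$\left(T + \frac{1}{\left(-4 + F{\left(5,1 \right)}\right) + 19}\right)^{2} = \left(33 + \frac{1}{\left(-4 + 0\right) + 19}\right)^{2} = \left(33 + \frac{1}{-4 + 19}\right)^{2} = \left(33 + \frac{1}{15}\right)^{2} = \left(\frac{496}{15}\right)^{2} = \frac{246016}{225}$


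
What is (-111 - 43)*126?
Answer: -19404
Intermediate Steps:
(-111 - 43)*126 = -154*126 = -19404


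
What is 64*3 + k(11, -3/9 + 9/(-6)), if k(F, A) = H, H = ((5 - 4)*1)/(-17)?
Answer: 3263/17 ≈ 191.94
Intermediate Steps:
H = -1/17 (H = (1*1)*(-1/17) = 1*(-1/17) = -1/17 ≈ -0.058824)
k(F, A) = -1/17
64*3 + k(11, -3/9 + 9/(-6)) = 64*3 - 1/17 = 192 - 1/17 = 3263/17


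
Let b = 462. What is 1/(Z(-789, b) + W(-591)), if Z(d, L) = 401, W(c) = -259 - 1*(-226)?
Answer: 1/368 ≈ 0.0027174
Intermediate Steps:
W(c) = -33 (W(c) = -259 + 226 = -33)
1/(Z(-789, b) + W(-591)) = 1/(401 - 33) = 1/368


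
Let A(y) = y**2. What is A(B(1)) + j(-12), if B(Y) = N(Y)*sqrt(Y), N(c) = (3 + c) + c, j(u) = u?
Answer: 13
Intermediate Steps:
N(c) = 3 + 2*c
B(Y) = sqrt(Y)*(3 + 2*Y) (B(Y) = (3 + 2*Y)*sqrt(Y) = sqrt(Y)*(3 + 2*Y))
A(B(1)) + j(-12) = (sqrt(1)*(3 + 2*1))**2 - 12 = (1*(3 + 2))**2 - 12 = (1*5)**2 - 12 = 5**2 - 12 = 25 - 12 = 13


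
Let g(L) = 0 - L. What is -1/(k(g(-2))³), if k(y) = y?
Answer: -⅛ ≈ -0.12500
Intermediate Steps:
g(L) = -L
-1/(k(g(-2))³) = -1/((-1*(-2))³) = -1/(2³) = -1/8 = -1*⅛ = -⅛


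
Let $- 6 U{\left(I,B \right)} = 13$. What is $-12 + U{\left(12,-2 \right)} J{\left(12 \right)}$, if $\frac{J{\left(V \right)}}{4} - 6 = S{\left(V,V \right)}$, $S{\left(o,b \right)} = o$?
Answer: $-168$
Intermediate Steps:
$U{\left(I,B \right)} = - \frac{13}{6}$ ($U{\left(I,B \right)} = \left(- \frac{1}{6}\right) 13 = - \frac{13}{6}$)
$J{\left(V \right)} = 24 + 4 V$
$-12 + U{\left(12,-2 \right)} J{\left(12 \right)} = -12 - \frac{13 \left(24 + 4 \cdot 12\right)}{6} = -12 - \frac{13 \left(24 + 48\right)}{6} = -12 - 156 = -168$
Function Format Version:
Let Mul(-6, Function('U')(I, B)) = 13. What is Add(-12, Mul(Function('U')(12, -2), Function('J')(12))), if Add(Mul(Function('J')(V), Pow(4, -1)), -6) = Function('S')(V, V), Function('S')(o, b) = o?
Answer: -168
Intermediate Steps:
Function('U')(I, B) = Rational(-13, 6) (Function('U')(I, B) = Mul(Rational(-1, 6), 13) = Rational(-13, 6))
Function('J')(V) = Add(24, Mul(4, V))
Add(-12, Mul(Function('U')(12, -2), Function('J')(12))) = Add(-12, Mul(Rational(-13, 6), Add(24, Mul(4, 12)))) = Add(-12, Mul(Rational(-13, 6), Add(24, 48))) = Add(-12, Mul(Rational(-13, 6), 72)) = Add(-12, -156) = -168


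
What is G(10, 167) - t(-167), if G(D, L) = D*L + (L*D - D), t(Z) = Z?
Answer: 3497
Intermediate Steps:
G(D, L) = -D + 2*D*L (G(D, L) = D*L + (D*L - D) = D*L + (-D + D*L) = -D + 2*D*L)
G(10, 167) - t(-167) = 10*(-1 + 2*167) - 1*(-167) = 10*(-1 + 334) + 167 = 10*333 + 167 = 3330 + 167 = 3497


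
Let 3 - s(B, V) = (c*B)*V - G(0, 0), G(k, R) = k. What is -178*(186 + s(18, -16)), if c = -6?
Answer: 273942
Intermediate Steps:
s(B, V) = 3 + 6*B*V (s(B, V) = 3 - ((-6*B)*V - 1*0) = 3 - (-6*B*V + 0) = 3 - (-6)*B*V = 3 + 6*B*V)
-178*(186 + s(18, -16)) = -178*(186 + (3 + 6*18*(-16))) = -178*(186 + (3 - 1728)) = -178*(186 - 1725) = -178*(-1539) = 273942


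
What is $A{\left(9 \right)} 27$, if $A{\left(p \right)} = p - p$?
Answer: $0$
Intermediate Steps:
$A{\left(p \right)} = 0$
$A{\left(9 \right)} 27 = 0 \cdot 27 = 0$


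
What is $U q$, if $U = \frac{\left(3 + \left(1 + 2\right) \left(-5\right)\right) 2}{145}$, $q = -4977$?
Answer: $\frac{119448}{145} \approx 823.78$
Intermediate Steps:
$U = - \frac{24}{145}$ ($U = \left(3 + 3 \left(-5\right)\right) 2 \cdot \frac{1}{145} = \left(3 - 15\right) 2 \cdot \frac{1}{145} = \left(-12\right) 2 \cdot \frac{1}{145} = \left(-24\right) \frac{1}{145} = - \frac{24}{145} \approx -0.16552$)
$U q = \left(- \frac{24}{145}\right) \left(-4977\right) = \frac{119448}{145}$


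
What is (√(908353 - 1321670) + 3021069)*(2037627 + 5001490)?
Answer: 21265658156073 + 7039117*I*√413317 ≈ 2.1266e+13 + 4.5254e+9*I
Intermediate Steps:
(√(908353 - 1321670) + 3021069)*(2037627 + 5001490) = (√(-413317) + 3021069)*7039117 = (I*√413317 + 3021069)*7039117 = (3021069 + I*√413317)*7039117 = 21265658156073 + 7039117*I*√413317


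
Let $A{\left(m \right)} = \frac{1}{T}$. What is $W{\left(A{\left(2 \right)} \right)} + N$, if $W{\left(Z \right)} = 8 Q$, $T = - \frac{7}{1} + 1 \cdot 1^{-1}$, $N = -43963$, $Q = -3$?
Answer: $-43987$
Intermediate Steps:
$T = -6$ ($T = \left(-7\right) 1 + 1 \cdot 1 = -7 + 1 = -6$)
$A{\left(m \right)} = - \frac{1}{6}$ ($A{\left(m \right)} = \frac{1}{-6} = - \frac{1}{6}$)
$W{\left(Z \right)} = -24$ ($W{\left(Z \right)} = 8 \left(-3\right) = -24$)
$W{\left(A{\left(2 \right)} \right)} + N = -24 - 43963 = -43987$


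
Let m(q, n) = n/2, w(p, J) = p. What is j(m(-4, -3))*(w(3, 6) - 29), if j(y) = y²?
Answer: -117/2 ≈ -58.500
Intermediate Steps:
m(q, n) = n/2 (m(q, n) = n*(½) = n/2)
j(m(-4, -3))*(w(3, 6) - 29) = ((½)*(-3))²*(3 - 29) = (-3/2)²*(-26) = (9/4)*(-26) = -117/2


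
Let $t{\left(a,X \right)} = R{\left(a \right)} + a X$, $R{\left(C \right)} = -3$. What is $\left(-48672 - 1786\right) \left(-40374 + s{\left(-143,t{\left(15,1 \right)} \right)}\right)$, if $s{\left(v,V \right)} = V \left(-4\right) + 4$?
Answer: $2039411444$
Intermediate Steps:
$t{\left(a,X \right)} = -3 + X a$ ($t{\left(a,X \right)} = -3 + a X = -3 + X a$)
$s{\left(v,V \right)} = 4 - 4 V$ ($s{\left(v,V \right)} = - 4 V + 4 = 4 - 4 V$)
$\left(-48672 - 1786\right) \left(-40374 + s{\left(-143,t{\left(15,1 \right)} \right)}\right) = \left(-48672 - 1786\right) \left(-40374 + \left(4 - 4 \left(-3 + 1 \cdot 15\right)\right)\right) = - 50458 \left(-40374 + \left(4 - 4 \left(-3 + 15\right)\right)\right) = - 50458 \left(-40374 + \left(4 - 48\right)\right) = - 50458 \left(-40374 - 44\right) = \left(-50458\right) \left(-40418\right) = 2039411444$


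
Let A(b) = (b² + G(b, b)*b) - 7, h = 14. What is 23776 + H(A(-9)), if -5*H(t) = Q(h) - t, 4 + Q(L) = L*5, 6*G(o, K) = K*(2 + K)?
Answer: 237587/10 ≈ 23759.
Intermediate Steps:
G(o, K) = K*(2 + K)/6 (G(o, K) = (K*(2 + K))/6 = K*(2 + K)/6)
Q(L) = -4 + 5*L (Q(L) = -4 + L*5 = -4 + 5*L)
A(b) = -7 + b² + b²*(2 + b)/6 (A(b) = (b² + (b*(2 + b)/6)*b) - 7 = (b² + b²*(2 + b)/6) - 7 = -7 + b² + b²*(2 + b)/6)
H(t) = -66/5 + t/5 (H(t) = -((-4 + 5*14) - t)/5 = -((-4 + 70) - t)/5 = -(66 - t)/5 = -66/5 + t/5)
23776 + H(A(-9)) = 23776 + (-66/5 + (-7 + (⅙)*(-9)³ + (4/3)*(-9)²)/5) = 23776 + (-66/5 + (-7 + (⅙)*(-729) + (4/3)*81)/5) = 23776 + (-66/5 + (-7 - 243/2 + 108)/5) = 23776 + (-66/5 + (⅕)*(-41/2)) = 23776 + (-66/5 - 41/10) = 23776 - 173/10 = 237587/10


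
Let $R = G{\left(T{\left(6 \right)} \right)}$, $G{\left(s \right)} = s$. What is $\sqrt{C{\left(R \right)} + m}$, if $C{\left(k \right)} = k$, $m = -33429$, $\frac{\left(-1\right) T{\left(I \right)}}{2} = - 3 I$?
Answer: $i \sqrt{33393} \approx 182.74 i$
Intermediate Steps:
$T{\left(I \right)} = 6 I$ ($T{\left(I \right)} = - 2 \left(- 3 I\right) = 6 I$)
$R = 36$ ($R = 6 \cdot 6 = 36$)
$\sqrt{C{\left(R \right)} + m} = \sqrt{36 - 33429} = \sqrt{-33393} = i \sqrt{33393}$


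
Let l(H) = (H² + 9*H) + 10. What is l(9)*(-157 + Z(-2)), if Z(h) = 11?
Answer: -25112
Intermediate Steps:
l(H) = 10 + H² + 9*H
l(9)*(-157 + Z(-2)) = (10 + 9² + 9*9)*(-157 + 11) = (10 + 81 + 81)*(-146) = 172*(-146) = -25112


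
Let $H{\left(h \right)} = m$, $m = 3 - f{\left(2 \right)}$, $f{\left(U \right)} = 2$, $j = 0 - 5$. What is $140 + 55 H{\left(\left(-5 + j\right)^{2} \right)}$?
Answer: $195$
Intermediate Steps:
$j = -5$
$m = 1$ ($m = 3 - 2 = 1$)
$H{\left(h \right)} = 1$
$140 + 55 H{\left(\left(-5 + j\right)^{2} \right)} = 140 + 55 \cdot 1 = 140 + 55 = 195$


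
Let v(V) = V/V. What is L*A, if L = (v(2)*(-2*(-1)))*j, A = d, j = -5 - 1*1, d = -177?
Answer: 2124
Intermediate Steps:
v(V) = 1
j = -6 (j = -5 - 1 = -6)
A = -177
L = -12 (L = (1*(-2*(-1)))*(-6) = (1*2)*(-6) = 2*(-6) = -12)
L*A = -12*(-177) = 2124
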